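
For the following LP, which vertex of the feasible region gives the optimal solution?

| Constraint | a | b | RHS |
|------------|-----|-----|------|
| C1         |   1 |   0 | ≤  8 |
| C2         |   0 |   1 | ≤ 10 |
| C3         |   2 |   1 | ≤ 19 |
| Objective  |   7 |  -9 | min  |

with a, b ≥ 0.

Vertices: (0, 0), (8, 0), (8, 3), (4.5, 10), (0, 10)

Evaluate the objective at each vertex of the feasible region:
  z(0, 0) = 0
  z(8, 0) = 56
  z(8, 3) = 29
  z(4.5, 10) = -58.5
  z(0, 10) = -90  ←
The minimum is at a = 0, b = 10.

(0, 10)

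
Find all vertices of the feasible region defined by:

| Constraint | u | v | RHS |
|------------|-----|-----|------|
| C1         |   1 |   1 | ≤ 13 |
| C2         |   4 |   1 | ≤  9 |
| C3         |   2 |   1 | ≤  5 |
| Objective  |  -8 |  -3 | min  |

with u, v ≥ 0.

(0, 0), (2.25, 0), (2, 1), (0, 5)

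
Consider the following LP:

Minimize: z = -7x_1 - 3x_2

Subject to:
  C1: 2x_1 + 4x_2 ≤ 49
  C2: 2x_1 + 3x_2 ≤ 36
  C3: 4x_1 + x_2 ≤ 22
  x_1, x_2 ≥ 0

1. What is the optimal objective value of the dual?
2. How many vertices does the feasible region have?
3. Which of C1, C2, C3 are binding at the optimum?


1. -51
2. 4
3. C2, C3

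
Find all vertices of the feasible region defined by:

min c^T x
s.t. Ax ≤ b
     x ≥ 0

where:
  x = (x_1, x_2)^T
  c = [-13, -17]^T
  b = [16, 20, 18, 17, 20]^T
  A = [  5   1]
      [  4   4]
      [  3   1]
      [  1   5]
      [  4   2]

(0, 0), (3.2, 0), (2.75, 2.25), (2, 3), (0, 3.4)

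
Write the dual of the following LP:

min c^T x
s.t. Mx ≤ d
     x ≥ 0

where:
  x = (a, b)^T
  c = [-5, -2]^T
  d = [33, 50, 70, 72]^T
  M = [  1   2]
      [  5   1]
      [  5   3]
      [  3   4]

Primal min cᵀx s.t. Ax ≤ b, x ≥ 0  →  Dual max −bᵀy s.t. Aᵀy ≥ −c, y ≥ 0.

Maximize: z = -33y1 - 50y2 - 70y3 - 72y4

Subject to:
  y1 + 5y2 + 5y3 + 3y4 ≥ 5
  2y1 + y2 + 3y3 + 4y4 ≥ 2
  y1, y2, y3, y4 ≥ 0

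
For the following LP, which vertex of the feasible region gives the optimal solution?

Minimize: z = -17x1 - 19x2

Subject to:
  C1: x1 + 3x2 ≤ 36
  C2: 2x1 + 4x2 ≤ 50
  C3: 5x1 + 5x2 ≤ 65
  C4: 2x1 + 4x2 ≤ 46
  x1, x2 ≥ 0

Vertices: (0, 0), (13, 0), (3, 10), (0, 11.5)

Evaluate the objective at each vertex of the feasible region:
  z(0, 0) = 0
  z(13, 0) = -221
  z(3, 10) = -241  ←
  z(0, 11.5) = -218.5
The minimum is at x1 = 3, x2 = 10.

(3, 10)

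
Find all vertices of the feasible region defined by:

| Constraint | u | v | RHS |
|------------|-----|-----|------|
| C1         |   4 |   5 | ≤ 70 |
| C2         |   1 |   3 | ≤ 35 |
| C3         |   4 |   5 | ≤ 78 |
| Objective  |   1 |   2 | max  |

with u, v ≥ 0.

(0, 0), (17.5, 0), (5, 10), (0, 11.67)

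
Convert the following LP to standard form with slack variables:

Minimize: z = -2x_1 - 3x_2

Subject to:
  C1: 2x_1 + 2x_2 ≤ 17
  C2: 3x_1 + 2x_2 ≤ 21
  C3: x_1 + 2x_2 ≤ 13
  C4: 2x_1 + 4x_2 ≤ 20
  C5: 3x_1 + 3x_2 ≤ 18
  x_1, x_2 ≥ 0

min z = -2x_1 - 3x_2

s.t.
  2x_1 + 2x_2 + s1 = 17
  3x_1 + 2x_2 + s2 = 21
  x_1 + 2x_2 + s3 = 13
  2x_1 + 4x_2 + s4 = 20
  3x_1 + 3x_2 + s5 = 18
  x_1, x_2, s1, s2, s3, s4, s5 ≥ 0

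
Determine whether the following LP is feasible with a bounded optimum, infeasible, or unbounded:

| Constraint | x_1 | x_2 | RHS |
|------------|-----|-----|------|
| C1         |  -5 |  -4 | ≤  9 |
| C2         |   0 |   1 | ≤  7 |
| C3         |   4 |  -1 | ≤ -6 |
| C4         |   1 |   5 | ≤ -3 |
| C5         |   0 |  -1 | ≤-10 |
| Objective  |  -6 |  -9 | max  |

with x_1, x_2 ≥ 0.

Infeasible (no feasible solution exists)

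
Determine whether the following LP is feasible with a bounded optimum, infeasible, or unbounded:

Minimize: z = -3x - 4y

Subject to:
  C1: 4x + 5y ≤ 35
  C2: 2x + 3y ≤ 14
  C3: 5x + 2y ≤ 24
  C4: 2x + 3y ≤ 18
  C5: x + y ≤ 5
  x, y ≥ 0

Feasible with a bounded optimal solution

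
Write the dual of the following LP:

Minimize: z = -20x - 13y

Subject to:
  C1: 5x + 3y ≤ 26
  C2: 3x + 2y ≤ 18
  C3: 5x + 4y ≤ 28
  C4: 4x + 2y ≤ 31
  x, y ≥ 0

Primal min cᵀx s.t. Ax ≤ b, x ≥ 0  →  Dual max −bᵀy s.t. Aᵀy ≥ −c, y ≥ 0.

Maximize: z = -26y1 - 18y2 - 28y3 - 31y4

Subject to:
  5y1 + 3y2 + 5y3 + 4y4 ≥ 20
  3y1 + 2y2 + 4y3 + 2y4 ≥ 13
  y1, y2, y3, y4 ≥ 0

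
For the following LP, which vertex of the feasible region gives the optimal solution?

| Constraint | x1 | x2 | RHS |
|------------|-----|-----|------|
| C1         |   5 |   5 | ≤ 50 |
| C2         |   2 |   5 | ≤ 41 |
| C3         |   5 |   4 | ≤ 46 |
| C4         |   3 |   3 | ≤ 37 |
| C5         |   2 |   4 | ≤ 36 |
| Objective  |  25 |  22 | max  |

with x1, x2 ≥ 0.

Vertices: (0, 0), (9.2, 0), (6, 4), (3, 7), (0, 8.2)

Evaluate the objective at each vertex of the feasible region:
  z(0, 0) = 0
  z(9.2, 0) = 230
  z(6, 4) = 238  ←
  z(3, 7) = 229
  z(0, 8.2) = 180.4
The maximum is at x1 = 6, x2 = 4.

(6, 4)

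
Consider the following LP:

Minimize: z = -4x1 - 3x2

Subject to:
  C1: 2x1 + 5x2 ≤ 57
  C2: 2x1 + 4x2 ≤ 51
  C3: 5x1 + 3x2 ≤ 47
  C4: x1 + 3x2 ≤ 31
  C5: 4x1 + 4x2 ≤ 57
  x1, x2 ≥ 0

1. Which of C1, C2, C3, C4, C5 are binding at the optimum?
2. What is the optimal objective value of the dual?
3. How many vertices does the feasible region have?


1. C3, C4
2. -43
3. 4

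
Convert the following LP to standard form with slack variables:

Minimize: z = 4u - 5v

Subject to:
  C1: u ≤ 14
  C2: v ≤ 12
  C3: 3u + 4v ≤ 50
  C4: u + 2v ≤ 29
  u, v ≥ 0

min z = 4u - 5v

s.t.
  u + s1 = 14
  v + s2 = 12
  3u + 4v + s3 = 50
  u + 2v + s4 = 29
  u, v, s1, s2, s3, s4 ≥ 0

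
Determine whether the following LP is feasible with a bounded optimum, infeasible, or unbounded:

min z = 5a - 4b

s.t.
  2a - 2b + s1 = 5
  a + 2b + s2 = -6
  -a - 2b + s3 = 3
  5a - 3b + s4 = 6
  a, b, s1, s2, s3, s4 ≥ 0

Infeasible (no feasible solution exists)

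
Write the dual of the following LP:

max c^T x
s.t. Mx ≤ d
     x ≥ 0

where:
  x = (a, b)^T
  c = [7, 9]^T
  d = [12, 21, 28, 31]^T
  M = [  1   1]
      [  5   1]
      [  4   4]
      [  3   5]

Primal max cᵀx s.t. Ax ≤ b, x ≥ 0  →  Dual min bᵀy s.t. Aᵀy ≥ c, y ≥ 0.

Minimize: z = 12y1 + 21y2 + 28y3 + 31y4

Subject to:
  y1 + 5y2 + 4y3 + 3y4 ≥ 7
  y1 + y2 + 4y3 + 5y4 ≥ 9
  y1, y2, y3, y4 ≥ 0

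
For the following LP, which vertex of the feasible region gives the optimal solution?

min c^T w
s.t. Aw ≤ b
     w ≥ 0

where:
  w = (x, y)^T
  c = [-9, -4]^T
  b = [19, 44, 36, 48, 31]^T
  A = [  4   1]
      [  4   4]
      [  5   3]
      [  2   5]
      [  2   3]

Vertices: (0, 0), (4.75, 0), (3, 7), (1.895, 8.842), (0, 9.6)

Evaluate the objective at each vertex of the feasible region:
  z(0, 0) = 0
  z(4.75, 0) = -42.75
  z(3, 7) = -55  ←
  z(1.895, 8.842) = -52.42
  z(0, 9.6) = -38.4
The minimum is at x = 3, y = 7.

(3, 7)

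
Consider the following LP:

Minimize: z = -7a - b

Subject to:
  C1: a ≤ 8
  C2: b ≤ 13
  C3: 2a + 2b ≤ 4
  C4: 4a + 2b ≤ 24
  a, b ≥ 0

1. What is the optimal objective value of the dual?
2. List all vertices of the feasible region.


1. -14
2. (0, 0), (2, 0), (0, 2)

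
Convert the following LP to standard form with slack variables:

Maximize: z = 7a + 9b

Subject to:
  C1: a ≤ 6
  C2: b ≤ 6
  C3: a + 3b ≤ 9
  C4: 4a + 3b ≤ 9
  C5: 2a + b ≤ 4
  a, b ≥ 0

max z = 7a + 9b

s.t.
  a + s1 = 6
  b + s2 = 6
  a + 3b + s3 = 9
  4a + 3b + s4 = 9
  2a + b + s5 = 4
  a, b, s1, s2, s3, s4, s5 ≥ 0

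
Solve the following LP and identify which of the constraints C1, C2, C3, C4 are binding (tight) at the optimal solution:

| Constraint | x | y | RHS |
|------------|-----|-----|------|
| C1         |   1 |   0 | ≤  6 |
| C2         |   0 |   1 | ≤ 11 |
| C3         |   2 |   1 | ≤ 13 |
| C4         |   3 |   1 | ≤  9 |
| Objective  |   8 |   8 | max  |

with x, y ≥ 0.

At x = 0, y = 9, compute slack b - a·x for each constraint:
  C1: 6 − 0 = 6  (slack)
  C2: 11 − 9 = 2  (slack)
  C3: 13 − 9 = 4  (slack)
  C4: 9 − 9 = 0  (binding)

Optimal: x = 0, y = 9
Binding: C4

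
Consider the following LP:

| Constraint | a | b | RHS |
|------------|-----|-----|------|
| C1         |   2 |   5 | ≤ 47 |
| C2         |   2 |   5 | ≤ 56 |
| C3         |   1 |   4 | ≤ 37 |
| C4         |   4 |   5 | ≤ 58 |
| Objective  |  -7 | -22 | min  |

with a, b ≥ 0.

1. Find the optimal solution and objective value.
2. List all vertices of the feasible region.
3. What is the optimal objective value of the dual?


1. a = 1, b = 9, z = -205
2. (0, 0), (14.5, 0), (5.5, 7.2), (1, 9), (0, 9.25)
3. -205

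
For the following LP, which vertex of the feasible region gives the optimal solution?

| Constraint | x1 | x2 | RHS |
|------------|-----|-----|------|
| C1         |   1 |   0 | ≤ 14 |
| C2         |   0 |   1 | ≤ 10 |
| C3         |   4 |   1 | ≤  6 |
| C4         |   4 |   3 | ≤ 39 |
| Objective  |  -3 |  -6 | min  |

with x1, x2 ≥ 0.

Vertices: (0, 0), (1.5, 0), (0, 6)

Evaluate the objective at each vertex of the feasible region:
  z(0, 0) = 0
  z(1.5, 0) = -4.5
  z(0, 6) = -36  ←
The minimum is at x1 = 0, x2 = 6.

(0, 6)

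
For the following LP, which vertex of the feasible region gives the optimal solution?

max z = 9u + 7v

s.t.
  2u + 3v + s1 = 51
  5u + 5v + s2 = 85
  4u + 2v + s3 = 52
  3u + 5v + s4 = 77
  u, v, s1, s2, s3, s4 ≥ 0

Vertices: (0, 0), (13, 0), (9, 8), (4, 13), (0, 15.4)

Evaluate the objective at each vertex of the feasible region:
  z(0, 0) = 0
  z(13, 0) = 117
  z(9, 8) = 137  ←
  z(4, 13) = 127
  z(0, 15.4) = 107.8
The maximum is at u = 9, v = 8.

(9, 8)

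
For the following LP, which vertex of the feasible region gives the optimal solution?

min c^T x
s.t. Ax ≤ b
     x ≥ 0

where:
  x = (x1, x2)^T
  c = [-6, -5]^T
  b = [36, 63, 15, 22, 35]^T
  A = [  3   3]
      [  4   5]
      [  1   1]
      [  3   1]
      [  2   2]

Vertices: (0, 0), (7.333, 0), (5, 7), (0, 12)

Evaluate the objective at each vertex of the feasible region:
  z(0, 0) = 0
  z(7.333, 0) = -44
  z(5, 7) = -65  ←
  z(0, 12) = -60
The minimum is at x1 = 5, x2 = 7.

(5, 7)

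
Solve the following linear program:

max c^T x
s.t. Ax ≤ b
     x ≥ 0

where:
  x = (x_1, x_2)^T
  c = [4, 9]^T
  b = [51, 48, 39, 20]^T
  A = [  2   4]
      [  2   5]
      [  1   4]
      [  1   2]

Evaluate the objective at each vertex of the feasible region:
  z(0, 0) = 0
  z(20, 0) = 80
  z(4, 8) = 88  ←
  z(0, 9.6) = 86.4
The maximum is at x_1 = 4, x_2 = 8.

x_1 = 4, x_2 = 8, z = 88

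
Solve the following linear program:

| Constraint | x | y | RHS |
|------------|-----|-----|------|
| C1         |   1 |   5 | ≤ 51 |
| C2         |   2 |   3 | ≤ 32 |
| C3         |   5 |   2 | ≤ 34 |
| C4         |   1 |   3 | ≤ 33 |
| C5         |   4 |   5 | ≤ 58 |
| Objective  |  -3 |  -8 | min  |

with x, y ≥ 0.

Evaluate the objective at each vertex of the feasible region:
  z(0, 0) = 0
  z(6.8, 0) = -20.4
  z(3.455, 8.364) = -77.27
  z(1, 10) = -83  ←
  z(0, 10.2) = -81.6
The minimum is at x = 1, y = 10.

x = 1, y = 10, z = -83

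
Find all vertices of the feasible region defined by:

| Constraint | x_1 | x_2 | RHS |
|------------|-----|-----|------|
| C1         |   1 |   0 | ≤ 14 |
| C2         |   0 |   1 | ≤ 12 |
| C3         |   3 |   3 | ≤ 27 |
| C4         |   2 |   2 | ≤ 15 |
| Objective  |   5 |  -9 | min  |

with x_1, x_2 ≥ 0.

(0, 0), (7.5, 0), (0, 7.5)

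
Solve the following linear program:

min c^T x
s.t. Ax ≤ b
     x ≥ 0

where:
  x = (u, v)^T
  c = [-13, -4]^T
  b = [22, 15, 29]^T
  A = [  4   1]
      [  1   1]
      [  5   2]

Evaluate the objective at each vertex of the feasible region:
  z(0, 0) = 0
  z(5.5, 0) = -71.5
  z(5, 2) = -73  ←
  z(0, 14.5) = -58
The minimum is at u = 5, v = 2.

u = 5, v = 2, z = -73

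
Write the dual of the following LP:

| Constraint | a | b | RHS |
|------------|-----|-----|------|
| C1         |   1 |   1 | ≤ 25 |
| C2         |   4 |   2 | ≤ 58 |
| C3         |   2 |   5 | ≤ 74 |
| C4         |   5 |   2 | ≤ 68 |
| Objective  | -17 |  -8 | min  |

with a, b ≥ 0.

Primal min cᵀx s.t. Ax ≤ b, x ≥ 0  →  Dual max −bᵀy s.t. Aᵀy ≥ −c, y ≥ 0.

Maximize: z = -25y1 - 58y2 - 74y3 - 68y4

Subject to:
  y1 + 4y2 + 2y3 + 5y4 ≥ 17
  y1 + 2y2 + 5y3 + 2y4 ≥ 8
  y1, y2, y3, y4 ≥ 0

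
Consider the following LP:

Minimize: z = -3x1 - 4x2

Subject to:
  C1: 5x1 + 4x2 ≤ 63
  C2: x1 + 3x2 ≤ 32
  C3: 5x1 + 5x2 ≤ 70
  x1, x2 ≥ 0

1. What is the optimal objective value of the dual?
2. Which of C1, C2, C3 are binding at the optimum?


1. -51
2. C2, C3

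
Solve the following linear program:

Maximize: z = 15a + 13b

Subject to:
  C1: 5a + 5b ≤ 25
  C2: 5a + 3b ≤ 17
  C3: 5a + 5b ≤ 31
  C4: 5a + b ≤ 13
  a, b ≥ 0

Evaluate the objective at each vertex of the feasible region:
  z(0, 0) = 0
  z(2.6, 0) = 39
  z(2.2, 2) = 59
  z(1, 4) = 67  ←
  z(0, 5) = 65
The maximum is at a = 1, b = 4.

a = 1, b = 4, z = 67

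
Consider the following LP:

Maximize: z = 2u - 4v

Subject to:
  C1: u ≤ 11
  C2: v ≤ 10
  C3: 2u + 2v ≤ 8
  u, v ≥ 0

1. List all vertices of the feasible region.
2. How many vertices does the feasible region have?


1. (0, 0), (4, 0), (0, 4)
2. 3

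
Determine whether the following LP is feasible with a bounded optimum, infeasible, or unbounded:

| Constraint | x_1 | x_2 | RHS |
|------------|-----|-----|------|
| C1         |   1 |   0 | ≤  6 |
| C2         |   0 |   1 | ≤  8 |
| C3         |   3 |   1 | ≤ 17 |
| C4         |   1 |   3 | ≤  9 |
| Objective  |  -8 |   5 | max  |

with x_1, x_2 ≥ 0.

Feasible with a bounded optimal solution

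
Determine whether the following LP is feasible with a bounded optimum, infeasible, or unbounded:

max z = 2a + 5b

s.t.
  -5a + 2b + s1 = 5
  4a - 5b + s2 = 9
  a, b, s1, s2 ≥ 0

Unbounded (objective can increase without bound)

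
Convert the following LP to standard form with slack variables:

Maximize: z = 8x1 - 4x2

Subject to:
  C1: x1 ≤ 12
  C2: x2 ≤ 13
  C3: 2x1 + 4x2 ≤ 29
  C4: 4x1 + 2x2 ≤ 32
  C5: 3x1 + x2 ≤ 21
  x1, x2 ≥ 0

max z = 8x1 - 4x2

s.t.
  x1 + s1 = 12
  x2 + s2 = 13
  2x1 + 4x2 + s3 = 29
  4x1 + 2x2 + s4 = 32
  3x1 + x2 + s5 = 21
  x1, x2, s1, s2, s3, s4, s5 ≥ 0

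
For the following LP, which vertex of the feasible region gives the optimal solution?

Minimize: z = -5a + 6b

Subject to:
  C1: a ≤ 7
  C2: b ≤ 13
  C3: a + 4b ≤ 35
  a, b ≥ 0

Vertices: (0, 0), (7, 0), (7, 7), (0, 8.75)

Evaluate the objective at each vertex of the feasible region:
  z(0, 0) = 0
  z(7, 0) = -35  ←
  z(7, 7) = 7
  z(0, 8.75) = 52.5
The minimum is at a = 7, b = 0.

(7, 0)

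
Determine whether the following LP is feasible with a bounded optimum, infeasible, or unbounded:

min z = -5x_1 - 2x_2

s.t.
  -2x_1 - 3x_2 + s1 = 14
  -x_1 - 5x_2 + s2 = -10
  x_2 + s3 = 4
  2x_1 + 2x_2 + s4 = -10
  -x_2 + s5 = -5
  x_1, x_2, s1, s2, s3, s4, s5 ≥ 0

Infeasible (no feasible solution exists)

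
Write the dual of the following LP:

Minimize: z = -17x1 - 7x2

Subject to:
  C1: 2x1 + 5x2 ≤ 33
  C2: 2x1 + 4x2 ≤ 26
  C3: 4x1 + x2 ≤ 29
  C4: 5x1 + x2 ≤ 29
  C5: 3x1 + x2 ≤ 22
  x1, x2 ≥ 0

Primal min cᵀx s.t. Ax ≤ b, x ≥ 0  →  Dual max −bᵀy s.t. Aᵀy ≥ −c, y ≥ 0.

Maximize: z = -33y1 - 26y2 - 29y3 - 29y4 - 22y5

Subject to:
  2y1 + 2y2 + 4y3 + 5y4 + 3y5 ≥ 17
  5y1 + 4y2 + y3 + y4 + y5 ≥ 7
  y1, y2, y3, y4, y5 ≥ 0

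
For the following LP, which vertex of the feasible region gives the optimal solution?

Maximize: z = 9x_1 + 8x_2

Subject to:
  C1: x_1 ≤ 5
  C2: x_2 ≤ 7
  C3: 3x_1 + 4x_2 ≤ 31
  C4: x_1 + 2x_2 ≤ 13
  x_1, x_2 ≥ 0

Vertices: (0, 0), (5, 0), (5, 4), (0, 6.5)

Evaluate the objective at each vertex of the feasible region:
  z(0, 0) = 0
  z(5, 0) = 45
  z(5, 4) = 77  ←
  z(0, 6.5) = 52
The maximum is at x_1 = 5, x_2 = 4.

(5, 4)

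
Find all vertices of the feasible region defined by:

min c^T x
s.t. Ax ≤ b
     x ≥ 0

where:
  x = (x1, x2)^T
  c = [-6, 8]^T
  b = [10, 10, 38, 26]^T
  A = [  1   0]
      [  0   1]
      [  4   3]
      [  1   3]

(0, 0), (9.5, 0), (4, 7.333), (0, 8.667)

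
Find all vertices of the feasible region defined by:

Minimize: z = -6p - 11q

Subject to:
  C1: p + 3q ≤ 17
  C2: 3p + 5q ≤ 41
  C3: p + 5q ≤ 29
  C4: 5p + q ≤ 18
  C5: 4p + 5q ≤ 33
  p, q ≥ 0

(0, 0), (3.6, 0), (2.714, 4.429), (2, 5), (0, 5.667)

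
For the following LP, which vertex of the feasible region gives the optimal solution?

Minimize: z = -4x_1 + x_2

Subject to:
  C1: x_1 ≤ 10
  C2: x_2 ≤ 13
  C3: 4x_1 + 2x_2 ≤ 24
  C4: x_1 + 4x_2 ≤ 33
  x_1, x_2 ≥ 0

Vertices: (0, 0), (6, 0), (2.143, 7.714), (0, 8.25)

Evaluate the objective at each vertex of the feasible region:
  z(0, 0) = 0
  z(6, 0) = -24  ←
  z(2.143, 7.714) = -0.8571
  z(0, 8.25) = 8.25
The minimum is at x_1 = 6, x_2 = 0.

(6, 0)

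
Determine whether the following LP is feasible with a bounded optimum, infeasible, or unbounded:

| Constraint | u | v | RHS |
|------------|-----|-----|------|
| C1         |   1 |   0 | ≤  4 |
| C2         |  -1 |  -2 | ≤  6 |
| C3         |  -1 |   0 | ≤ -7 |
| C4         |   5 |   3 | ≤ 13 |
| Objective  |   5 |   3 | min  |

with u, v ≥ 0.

Infeasible (no feasible solution exists)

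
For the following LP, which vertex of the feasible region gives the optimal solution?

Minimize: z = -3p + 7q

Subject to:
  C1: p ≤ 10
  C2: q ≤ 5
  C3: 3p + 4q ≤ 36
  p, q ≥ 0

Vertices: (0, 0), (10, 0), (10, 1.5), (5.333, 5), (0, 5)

Evaluate the objective at each vertex of the feasible region:
  z(0, 0) = 0
  z(10, 0) = -30  ←
  z(10, 1.5) = -19.5
  z(5.333, 5) = 19
  z(0, 5) = 35
The minimum is at p = 10, q = 0.

(10, 0)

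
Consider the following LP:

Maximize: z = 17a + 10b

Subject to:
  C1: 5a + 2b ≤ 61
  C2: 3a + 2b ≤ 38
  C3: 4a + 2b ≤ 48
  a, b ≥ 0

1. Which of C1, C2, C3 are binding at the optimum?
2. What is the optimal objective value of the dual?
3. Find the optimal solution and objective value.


1. C2, C3
2. 210
3. a = 10, b = 4, z = 210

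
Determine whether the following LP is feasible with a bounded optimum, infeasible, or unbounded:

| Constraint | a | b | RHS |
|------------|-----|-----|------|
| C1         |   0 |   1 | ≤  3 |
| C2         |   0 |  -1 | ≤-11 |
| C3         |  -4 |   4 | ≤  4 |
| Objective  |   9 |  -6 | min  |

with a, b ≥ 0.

Infeasible (no feasible solution exists)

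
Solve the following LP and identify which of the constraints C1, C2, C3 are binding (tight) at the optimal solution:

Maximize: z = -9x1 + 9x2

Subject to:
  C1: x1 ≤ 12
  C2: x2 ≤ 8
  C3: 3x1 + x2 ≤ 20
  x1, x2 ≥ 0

At x1 = 0, x2 = 8, compute slack b - a·x for each constraint:
  C1: 12 − 0 = 12  (slack)
  C2: 8 − 8 = 0  (binding)
  C3: 20 − 8 = 12  (slack)

Optimal: x1 = 0, x2 = 8
Binding: C2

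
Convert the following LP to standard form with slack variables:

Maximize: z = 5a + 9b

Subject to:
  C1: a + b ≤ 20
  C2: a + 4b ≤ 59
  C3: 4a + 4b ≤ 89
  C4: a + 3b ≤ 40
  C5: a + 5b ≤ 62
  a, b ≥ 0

max z = 5a + 9b

s.t.
  a + b + s1 = 20
  a + 4b + s2 = 59
  4a + 4b + s3 = 89
  a + 3b + s4 = 40
  a + 5b + s5 = 62
  a, b, s1, s2, s3, s4, s5 ≥ 0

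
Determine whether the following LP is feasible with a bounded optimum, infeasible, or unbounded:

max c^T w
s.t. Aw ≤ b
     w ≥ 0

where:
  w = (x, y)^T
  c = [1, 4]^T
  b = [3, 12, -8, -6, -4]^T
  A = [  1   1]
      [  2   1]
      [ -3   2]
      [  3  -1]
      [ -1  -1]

Infeasible (no feasible solution exists)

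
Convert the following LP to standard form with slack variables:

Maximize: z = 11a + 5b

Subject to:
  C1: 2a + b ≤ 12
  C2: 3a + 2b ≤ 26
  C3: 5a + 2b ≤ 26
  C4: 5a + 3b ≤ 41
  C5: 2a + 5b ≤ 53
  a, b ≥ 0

max z = 11a + 5b

s.t.
  2a + b + s1 = 12
  3a + 2b + s2 = 26
  5a + 2b + s3 = 26
  5a + 3b + s4 = 41
  2a + 5b + s5 = 53
  a, b, s1, s2, s3, s4, s5 ≥ 0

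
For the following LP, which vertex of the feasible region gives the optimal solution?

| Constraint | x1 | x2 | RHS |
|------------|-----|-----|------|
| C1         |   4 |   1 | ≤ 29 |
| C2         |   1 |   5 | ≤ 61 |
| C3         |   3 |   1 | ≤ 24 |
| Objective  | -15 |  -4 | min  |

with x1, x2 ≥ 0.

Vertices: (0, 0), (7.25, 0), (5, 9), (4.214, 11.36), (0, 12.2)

Evaluate the objective at each vertex of the feasible region:
  z(0, 0) = 0
  z(7.25, 0) = -108.8
  z(5, 9) = -111  ←
  z(4.214, 11.36) = -108.6
  z(0, 12.2) = -48.8
The minimum is at x1 = 5, x2 = 9.

(5, 9)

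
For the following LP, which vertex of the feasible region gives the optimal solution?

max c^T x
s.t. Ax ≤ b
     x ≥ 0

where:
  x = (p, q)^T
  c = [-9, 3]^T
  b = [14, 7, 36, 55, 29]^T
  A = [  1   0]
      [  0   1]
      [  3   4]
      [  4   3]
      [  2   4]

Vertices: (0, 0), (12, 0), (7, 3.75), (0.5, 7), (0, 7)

Evaluate the objective at each vertex of the feasible region:
  z(0, 0) = 0
  z(12, 0) = -108
  z(7, 3.75) = -51.75
  z(0.5, 7) = 16.5
  z(0, 7) = 21  ←
The maximum is at p = 0, q = 7.

(0, 7)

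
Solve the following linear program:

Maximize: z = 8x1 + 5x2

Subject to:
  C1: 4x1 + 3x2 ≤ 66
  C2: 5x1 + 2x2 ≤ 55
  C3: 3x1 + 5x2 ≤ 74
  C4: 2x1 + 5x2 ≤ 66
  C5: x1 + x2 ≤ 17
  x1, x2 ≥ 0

Evaluate the objective at each vertex of the feasible region:
  z(0, 0) = 0
  z(11, 0) = 88
  z(7, 10) = 106  ←
  z(6.333, 10.67) = 104
  z(0, 13.2) = 66
The maximum is at x1 = 7, x2 = 10.

x1 = 7, x2 = 10, z = 106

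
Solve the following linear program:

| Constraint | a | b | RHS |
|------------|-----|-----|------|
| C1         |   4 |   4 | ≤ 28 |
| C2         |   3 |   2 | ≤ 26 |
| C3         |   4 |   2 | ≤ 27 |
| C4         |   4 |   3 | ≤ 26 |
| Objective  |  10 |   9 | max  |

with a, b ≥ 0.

Evaluate the objective at each vertex of the feasible region:
  z(0, 0) = 0
  z(6.5, 0) = 65
  z(5, 2) = 68  ←
  z(0, 7) = 63
The maximum is at a = 5, b = 2.

a = 5, b = 2, z = 68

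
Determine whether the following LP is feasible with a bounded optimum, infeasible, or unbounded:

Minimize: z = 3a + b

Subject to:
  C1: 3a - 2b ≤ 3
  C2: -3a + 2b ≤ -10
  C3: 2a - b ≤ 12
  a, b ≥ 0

Infeasible (no feasible solution exists)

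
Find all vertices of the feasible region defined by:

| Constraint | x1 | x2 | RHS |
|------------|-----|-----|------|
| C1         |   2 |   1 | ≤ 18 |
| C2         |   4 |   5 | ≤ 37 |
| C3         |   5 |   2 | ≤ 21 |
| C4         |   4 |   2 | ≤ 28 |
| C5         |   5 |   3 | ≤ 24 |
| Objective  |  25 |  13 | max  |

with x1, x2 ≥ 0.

(0, 0), (4.2, 0), (3, 3), (0.6923, 6.846), (0, 7.4)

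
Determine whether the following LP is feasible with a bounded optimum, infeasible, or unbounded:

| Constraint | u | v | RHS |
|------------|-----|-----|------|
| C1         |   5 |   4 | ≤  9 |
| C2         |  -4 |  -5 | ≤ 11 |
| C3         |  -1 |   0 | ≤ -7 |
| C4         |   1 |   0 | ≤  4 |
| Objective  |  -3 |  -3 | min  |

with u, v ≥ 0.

Infeasible (no feasible solution exists)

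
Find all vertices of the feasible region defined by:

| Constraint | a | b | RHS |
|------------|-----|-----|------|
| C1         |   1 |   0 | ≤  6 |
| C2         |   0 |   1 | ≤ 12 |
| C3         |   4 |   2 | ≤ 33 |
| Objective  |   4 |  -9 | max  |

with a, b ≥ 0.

(0, 0), (6, 0), (6, 4.5), (2.25, 12), (0, 12)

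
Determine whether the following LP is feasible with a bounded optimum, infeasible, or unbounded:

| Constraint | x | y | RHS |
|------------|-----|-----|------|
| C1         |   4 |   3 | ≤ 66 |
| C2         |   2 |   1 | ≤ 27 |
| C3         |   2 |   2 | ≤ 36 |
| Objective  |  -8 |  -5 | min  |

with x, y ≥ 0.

Feasible with a bounded optimal solution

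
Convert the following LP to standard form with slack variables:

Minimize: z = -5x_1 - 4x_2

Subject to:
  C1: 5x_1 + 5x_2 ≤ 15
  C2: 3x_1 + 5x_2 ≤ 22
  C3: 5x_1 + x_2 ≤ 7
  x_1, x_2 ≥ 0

min z = -5x_1 - 4x_2

s.t.
  5x_1 + 5x_2 + s1 = 15
  3x_1 + 5x_2 + s2 = 22
  5x_1 + x_2 + s3 = 7
  x_1, x_2, s1, s2, s3 ≥ 0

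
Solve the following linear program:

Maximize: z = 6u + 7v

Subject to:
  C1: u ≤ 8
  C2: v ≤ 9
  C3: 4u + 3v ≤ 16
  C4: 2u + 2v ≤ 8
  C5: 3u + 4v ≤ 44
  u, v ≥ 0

Evaluate the objective at each vertex of the feasible region:
  z(0, 0) = 0
  z(4, 0) = 24
  z(0, 4) = 28  ←
The maximum is at u = 0, v = 4.

u = 0, v = 4, z = 28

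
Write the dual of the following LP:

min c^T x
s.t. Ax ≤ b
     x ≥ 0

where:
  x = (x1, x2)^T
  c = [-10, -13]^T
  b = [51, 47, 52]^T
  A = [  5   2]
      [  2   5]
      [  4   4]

Primal min cᵀx s.t. Ax ≤ b, x ≥ 0  →  Dual max −bᵀy s.t. Aᵀy ≥ −c, y ≥ 0.

Maximize: z = -51y1 - 47y2 - 52y3

Subject to:
  5y1 + 2y2 + 4y3 ≥ 10
  2y1 + 5y2 + 4y3 ≥ 13
  y1, y2, y3 ≥ 0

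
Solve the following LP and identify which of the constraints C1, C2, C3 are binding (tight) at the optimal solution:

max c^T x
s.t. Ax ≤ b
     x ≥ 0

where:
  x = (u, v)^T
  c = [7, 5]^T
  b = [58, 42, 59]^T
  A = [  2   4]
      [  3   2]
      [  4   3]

At u = 8, v = 9, compute slack b - a·x for each constraint:
  C1: 58 − 52 = 6  (slack)
  C2: 42 − 42 = 0  (binding)
  C3: 59 − 59 = 0  (binding)

Optimal: u = 8, v = 9
Binding: C2, C3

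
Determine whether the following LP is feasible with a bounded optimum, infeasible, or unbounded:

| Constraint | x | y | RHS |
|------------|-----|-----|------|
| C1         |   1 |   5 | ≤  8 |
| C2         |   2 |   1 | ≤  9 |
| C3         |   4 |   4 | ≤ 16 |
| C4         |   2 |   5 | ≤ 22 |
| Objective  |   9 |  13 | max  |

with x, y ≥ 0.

Feasible with a bounded optimal solution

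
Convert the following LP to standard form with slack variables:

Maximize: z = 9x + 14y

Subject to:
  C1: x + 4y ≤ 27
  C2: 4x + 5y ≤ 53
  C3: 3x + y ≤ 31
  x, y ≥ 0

max z = 9x + 14y

s.t.
  x + 4y + s1 = 27
  4x + 5y + s2 = 53
  3x + y + s3 = 31
  x, y, s1, s2, s3 ≥ 0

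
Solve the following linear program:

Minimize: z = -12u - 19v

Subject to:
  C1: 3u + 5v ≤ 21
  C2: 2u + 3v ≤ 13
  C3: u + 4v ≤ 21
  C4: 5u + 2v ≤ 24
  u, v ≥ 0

Evaluate the objective at each vertex of the feasible region:
  z(0, 0) = 0
  z(4.8, 0) = -57.6
  z(4.182, 1.545) = -79.55
  z(2, 3) = -81  ←
  z(0, 4.2) = -79.8
The minimum is at u = 2, v = 3.

u = 2, v = 3, z = -81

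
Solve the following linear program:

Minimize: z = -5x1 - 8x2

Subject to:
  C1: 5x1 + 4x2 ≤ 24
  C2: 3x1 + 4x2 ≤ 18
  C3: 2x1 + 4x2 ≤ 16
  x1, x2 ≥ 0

Evaluate the objective at each vertex of the feasible region:
  z(0, 0) = 0
  z(4.8, 0) = -24
  z(3, 2.25) = -33
  z(2, 3) = -34  ←
  z(0, 4) = -32
The minimum is at x1 = 2, x2 = 3.

x1 = 2, x2 = 3, z = -34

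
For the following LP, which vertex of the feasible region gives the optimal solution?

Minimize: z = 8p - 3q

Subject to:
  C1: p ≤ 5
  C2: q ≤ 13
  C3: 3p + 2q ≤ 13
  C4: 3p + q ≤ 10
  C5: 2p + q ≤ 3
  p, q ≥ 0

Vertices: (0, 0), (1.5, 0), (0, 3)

Evaluate the objective at each vertex of the feasible region:
  z(0, 0) = 0
  z(1.5, 0) = 12
  z(0, 3) = -9  ←
The minimum is at p = 0, q = 3.

(0, 3)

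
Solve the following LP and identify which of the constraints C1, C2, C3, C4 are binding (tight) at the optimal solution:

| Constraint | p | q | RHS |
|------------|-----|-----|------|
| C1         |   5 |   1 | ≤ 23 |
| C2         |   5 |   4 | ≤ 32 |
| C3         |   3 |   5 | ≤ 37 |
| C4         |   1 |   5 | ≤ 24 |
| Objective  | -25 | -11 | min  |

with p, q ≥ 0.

At p = 4, q = 3, compute slack b - a·x for each constraint:
  C1: 23 − 23 = 0  (binding)
  C2: 32 − 32 = 0  (binding)
  C3: 37 − 27 = 10  (slack)
  C4: 24 − 19 = 5  (slack)

Optimal: p = 4, q = 3
Binding: C1, C2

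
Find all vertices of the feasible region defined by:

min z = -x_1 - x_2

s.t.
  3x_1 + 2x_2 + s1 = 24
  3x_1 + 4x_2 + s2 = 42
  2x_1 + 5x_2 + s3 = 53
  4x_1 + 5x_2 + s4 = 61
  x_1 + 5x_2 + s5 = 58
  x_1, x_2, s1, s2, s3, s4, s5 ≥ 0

(0, 0), (8, 0), (2, 9), (0, 10.5)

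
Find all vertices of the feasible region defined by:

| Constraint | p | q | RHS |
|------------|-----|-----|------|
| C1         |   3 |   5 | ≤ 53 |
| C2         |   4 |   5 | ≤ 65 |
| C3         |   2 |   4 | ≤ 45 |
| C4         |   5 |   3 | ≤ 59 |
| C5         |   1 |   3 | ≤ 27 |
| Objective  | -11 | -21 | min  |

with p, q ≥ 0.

(0, 0), (11.8, 0), (8.5, 5.5), (6, 7), (0, 9)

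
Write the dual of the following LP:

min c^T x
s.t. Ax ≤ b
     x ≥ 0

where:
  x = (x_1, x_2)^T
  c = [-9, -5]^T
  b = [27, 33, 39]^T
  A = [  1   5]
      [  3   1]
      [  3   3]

Primal min cᵀx s.t. Ax ≤ b, x ≥ 0  →  Dual max −bᵀy s.t. Aᵀy ≥ −c, y ≥ 0.

Maximize: z = -27y1 - 33y2 - 39y3

Subject to:
  y1 + 3y2 + 3y3 ≥ 9
  5y1 + y2 + 3y3 ≥ 5
  y1, y2, y3 ≥ 0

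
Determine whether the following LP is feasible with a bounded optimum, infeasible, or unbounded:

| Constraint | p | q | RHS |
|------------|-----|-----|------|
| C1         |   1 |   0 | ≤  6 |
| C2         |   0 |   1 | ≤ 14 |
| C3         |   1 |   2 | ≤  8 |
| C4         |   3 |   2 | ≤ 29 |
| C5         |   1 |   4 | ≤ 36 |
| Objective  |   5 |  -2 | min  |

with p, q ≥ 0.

Feasible with a bounded optimal solution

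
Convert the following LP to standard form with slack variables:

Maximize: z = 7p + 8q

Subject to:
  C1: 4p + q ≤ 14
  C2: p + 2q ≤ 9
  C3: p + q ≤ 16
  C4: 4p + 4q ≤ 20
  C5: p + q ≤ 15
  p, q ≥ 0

max z = 7p + 8q

s.t.
  4p + q + s1 = 14
  p + 2q + s2 = 9
  p + q + s3 = 16
  4p + 4q + s4 = 20
  p + q + s5 = 15
  p, q, s1, s2, s3, s4, s5 ≥ 0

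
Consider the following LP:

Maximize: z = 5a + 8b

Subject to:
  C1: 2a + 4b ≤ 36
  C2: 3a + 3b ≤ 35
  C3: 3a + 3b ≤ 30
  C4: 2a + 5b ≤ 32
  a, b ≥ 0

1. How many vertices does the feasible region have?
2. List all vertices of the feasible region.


1. 4
2. (0, 0), (10, 0), (6, 4), (0, 6.4)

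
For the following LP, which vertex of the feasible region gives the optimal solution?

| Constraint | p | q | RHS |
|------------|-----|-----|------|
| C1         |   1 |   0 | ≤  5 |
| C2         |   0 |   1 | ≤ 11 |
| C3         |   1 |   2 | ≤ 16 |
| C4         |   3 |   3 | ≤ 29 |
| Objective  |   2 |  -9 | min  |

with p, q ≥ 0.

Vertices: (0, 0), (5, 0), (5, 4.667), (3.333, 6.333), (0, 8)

Evaluate the objective at each vertex of the feasible region:
  z(0, 0) = 0
  z(5, 0) = 10
  z(5, 4.667) = -32
  z(3.333, 6.333) = -50.33
  z(0, 8) = -72  ←
The minimum is at p = 0, q = 8.

(0, 8)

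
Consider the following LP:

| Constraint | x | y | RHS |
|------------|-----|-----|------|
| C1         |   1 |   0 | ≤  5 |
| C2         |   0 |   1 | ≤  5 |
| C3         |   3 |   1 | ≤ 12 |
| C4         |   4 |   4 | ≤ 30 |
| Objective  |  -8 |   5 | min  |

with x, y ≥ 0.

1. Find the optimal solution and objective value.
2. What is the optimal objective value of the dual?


1. x = 4, y = 0, z = -32
2. -32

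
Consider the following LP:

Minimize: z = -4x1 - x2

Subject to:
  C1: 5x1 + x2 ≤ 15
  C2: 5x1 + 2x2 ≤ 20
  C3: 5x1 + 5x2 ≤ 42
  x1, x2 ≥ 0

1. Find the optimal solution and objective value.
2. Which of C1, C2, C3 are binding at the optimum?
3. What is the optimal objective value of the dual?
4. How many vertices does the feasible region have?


1. x1 = 2, x2 = 5, z = -13
2. C1, C2
3. -13
4. 5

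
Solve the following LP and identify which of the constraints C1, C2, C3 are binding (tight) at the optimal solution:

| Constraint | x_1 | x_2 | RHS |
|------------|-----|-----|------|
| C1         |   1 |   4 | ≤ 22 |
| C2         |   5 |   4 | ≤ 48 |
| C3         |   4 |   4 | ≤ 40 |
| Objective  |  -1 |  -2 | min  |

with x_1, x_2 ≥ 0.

At x_1 = 6, x_2 = 4, compute slack b - a·x for each constraint:
  C1: 22 − 22 = 0  (binding)
  C2: 48 − 46 = 2  (slack)
  C3: 40 − 40 = 0  (binding)

Optimal: x_1 = 6, x_2 = 4
Binding: C1, C3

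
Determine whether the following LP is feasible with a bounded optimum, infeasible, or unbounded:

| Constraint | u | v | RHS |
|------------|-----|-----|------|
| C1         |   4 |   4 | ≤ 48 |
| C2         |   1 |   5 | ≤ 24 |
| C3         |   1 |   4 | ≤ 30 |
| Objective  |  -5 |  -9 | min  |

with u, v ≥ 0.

Feasible with a bounded optimal solution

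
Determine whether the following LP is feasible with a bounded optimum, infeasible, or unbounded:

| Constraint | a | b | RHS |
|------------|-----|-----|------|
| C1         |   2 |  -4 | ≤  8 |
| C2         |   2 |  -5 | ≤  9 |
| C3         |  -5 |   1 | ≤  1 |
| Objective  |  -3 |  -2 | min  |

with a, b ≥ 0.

Unbounded (objective can decrease without bound)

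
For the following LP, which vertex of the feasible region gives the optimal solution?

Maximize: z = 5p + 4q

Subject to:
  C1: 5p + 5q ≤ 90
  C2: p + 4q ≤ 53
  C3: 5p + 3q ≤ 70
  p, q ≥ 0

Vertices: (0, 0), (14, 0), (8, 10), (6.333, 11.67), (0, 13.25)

Evaluate the objective at each vertex of the feasible region:
  z(0, 0) = 0
  z(14, 0) = 70
  z(8, 10) = 80  ←
  z(6.333, 11.67) = 78.33
  z(0, 13.25) = 53
The maximum is at p = 8, q = 10.

(8, 10)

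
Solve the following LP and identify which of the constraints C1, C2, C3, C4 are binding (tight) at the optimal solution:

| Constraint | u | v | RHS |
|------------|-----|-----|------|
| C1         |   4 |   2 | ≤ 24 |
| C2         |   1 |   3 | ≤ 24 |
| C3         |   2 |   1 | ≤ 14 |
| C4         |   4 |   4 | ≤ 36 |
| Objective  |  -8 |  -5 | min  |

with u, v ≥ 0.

At u = 3, v = 6, compute slack b - a·x for each constraint:
  C1: 24 − 24 = 0  (binding)
  C2: 24 − 21 = 3  (slack)
  C3: 14 − 12 = 2  (slack)
  C4: 36 − 36 = 0  (binding)

Optimal: u = 3, v = 6
Binding: C1, C4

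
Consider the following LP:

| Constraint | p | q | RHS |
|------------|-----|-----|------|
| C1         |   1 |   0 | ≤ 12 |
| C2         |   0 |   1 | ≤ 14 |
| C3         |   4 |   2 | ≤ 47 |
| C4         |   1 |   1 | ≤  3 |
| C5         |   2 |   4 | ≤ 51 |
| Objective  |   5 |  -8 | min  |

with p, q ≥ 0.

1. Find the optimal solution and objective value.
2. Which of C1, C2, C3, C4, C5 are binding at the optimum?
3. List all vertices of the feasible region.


1. p = 0, q = 3, z = -24
2. C4
3. (0, 0), (3, 0), (0, 3)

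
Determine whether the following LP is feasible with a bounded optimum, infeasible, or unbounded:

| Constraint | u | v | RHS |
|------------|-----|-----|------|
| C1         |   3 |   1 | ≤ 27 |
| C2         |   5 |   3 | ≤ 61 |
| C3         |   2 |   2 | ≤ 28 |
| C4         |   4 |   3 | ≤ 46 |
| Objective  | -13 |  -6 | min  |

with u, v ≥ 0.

Feasible with a bounded optimal solution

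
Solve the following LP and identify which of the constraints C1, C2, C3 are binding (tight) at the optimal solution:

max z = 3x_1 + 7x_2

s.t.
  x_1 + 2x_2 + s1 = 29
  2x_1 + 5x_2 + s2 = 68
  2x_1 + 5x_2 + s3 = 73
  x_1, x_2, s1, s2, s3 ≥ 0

At x_1 = 9, x_2 = 10, compute slack b - a·x for each constraint:
  C1: 29 − 29 = 0  (binding)
  C2: 68 − 68 = 0  (binding)
  C3: 73 − 68 = 5  (slack)

Optimal: x_1 = 9, x_2 = 10
Binding: C1, C2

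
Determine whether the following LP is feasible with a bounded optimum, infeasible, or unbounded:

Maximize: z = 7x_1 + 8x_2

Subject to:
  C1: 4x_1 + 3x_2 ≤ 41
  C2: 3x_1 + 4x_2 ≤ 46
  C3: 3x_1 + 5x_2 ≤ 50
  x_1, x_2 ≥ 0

Feasible with a bounded optimal solution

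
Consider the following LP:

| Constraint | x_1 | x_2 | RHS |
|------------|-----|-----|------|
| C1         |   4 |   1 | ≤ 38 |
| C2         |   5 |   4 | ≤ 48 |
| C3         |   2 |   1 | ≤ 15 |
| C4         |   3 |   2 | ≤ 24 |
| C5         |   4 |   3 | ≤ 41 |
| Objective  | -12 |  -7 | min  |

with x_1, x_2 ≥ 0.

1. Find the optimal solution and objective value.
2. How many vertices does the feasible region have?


1. x_1 = 6, x_2 = 3, z = -93
2. 4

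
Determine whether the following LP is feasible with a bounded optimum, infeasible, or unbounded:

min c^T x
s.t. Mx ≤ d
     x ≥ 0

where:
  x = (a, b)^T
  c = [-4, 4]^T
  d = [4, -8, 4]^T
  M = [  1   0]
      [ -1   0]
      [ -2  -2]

Infeasible (no feasible solution exists)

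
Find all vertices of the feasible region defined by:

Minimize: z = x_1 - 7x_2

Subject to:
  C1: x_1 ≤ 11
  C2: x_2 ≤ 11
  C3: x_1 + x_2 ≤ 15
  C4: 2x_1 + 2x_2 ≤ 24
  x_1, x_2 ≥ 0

(0, 0), (11, 0), (11, 1), (1, 11), (0, 11)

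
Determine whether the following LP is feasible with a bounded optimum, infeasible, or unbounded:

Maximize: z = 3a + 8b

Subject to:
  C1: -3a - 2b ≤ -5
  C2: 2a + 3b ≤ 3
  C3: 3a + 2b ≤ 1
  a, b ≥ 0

Infeasible (no feasible solution exists)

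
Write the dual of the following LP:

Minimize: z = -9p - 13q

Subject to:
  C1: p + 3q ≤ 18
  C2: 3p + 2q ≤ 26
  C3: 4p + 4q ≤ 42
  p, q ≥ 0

Primal min cᵀx s.t. Ax ≤ b, x ≥ 0  →  Dual max −bᵀy s.t. Aᵀy ≥ −c, y ≥ 0.

Maximize: z = -18y1 - 26y2 - 42y3

Subject to:
  y1 + 3y2 + 4y3 ≥ 9
  3y1 + 2y2 + 4y3 ≥ 13
  y1, y2, y3 ≥ 0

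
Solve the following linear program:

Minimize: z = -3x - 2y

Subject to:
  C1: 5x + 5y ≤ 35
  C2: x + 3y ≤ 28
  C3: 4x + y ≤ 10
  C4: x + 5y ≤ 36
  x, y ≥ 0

Evaluate the objective at each vertex of the feasible region:
  z(0, 0) = 0
  z(2.5, 0) = -7.5
  z(1, 6) = -15  ←
  z(0, 7) = -14
The minimum is at x = 1, y = 6.

x = 1, y = 6, z = -15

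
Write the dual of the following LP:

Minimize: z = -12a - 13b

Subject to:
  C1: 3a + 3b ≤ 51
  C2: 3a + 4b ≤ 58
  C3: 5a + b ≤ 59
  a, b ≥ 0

Primal min cᵀx s.t. Ax ≤ b, x ≥ 0  →  Dual max −bᵀy s.t. Aᵀy ≥ −c, y ≥ 0.

Maximize: z = -51y1 - 58y2 - 59y3

Subject to:
  3y1 + 3y2 + 5y3 ≥ 12
  3y1 + 4y2 + y3 ≥ 13
  y1, y2, y3 ≥ 0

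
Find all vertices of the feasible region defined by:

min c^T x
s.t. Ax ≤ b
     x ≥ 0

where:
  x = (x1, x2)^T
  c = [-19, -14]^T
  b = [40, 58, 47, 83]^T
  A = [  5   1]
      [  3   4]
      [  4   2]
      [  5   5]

(0, 0), (8, 0), (6, 10), (0, 14.5)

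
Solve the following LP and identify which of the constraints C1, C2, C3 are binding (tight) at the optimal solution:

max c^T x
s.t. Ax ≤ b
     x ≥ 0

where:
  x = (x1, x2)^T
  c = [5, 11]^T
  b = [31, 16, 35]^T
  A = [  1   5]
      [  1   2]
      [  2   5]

At x1 = 10, x2 = 3, compute slack b - a·x for each constraint:
  C1: 31 − 25 = 6  (slack)
  C2: 16 − 16 = 0  (binding)
  C3: 35 − 35 = 0  (binding)

Optimal: x1 = 10, x2 = 3
Binding: C2, C3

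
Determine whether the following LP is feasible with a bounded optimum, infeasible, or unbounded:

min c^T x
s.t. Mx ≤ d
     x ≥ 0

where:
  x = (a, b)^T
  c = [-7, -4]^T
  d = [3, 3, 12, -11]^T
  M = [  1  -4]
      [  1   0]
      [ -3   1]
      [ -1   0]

Infeasible (no feasible solution exists)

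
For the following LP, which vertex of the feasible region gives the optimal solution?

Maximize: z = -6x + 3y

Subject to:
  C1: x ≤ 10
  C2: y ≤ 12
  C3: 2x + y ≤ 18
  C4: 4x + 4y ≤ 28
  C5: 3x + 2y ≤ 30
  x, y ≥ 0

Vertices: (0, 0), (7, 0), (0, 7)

Evaluate the objective at each vertex of the feasible region:
  z(0, 0) = 0
  z(7, 0) = -42
  z(0, 7) = 21  ←
The maximum is at x = 0, y = 7.

(0, 7)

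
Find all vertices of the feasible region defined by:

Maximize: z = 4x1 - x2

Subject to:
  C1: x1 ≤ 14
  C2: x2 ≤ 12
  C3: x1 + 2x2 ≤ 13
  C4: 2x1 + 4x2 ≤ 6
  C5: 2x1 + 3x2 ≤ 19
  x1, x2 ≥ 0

(0, 0), (3, 0), (0, 1.5)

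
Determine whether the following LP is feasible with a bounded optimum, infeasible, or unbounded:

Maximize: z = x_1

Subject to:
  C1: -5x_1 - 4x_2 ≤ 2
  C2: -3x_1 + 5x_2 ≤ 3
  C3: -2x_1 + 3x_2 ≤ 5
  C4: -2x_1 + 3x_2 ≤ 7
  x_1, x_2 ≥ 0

Unbounded (objective can increase without bound)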